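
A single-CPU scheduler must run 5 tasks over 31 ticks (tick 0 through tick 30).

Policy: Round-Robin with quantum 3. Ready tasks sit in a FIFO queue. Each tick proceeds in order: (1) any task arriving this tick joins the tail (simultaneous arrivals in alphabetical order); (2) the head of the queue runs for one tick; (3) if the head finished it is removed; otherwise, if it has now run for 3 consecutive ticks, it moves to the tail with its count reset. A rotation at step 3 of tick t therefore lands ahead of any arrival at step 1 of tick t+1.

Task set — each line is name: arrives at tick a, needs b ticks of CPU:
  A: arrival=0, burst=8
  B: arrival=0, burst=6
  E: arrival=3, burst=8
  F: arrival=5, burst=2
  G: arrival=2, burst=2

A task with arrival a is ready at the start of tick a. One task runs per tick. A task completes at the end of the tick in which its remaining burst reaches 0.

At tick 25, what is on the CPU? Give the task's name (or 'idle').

t=0: queue=[A,B] q_used=0 → run A
t=1: queue=[A,B] q_used=1 → run A
t=2: queue=[A,B,G] q_used=2 → run A
t=3: queue=[B,G,A,E] q_used=0 → run B
t=4: queue=[B,G,A,E] q_used=1 → run B
t=5: queue=[B,G,A,E,F] q_used=2 → run B
t=6: queue=[G,A,E,F,B] q_used=0 → run G
t=7: queue=[G,A,E,F,B] q_used=1 → run G
t=8: queue=[A,E,F,B] q_used=0 → run A
t=9: queue=[A,E,F,B] q_used=1 → run A
t=10: queue=[A,E,F,B] q_used=2 → run A
t=11: queue=[E,F,B,A] q_used=0 → run E
t=12: queue=[E,F,B,A] q_used=1 → run E
t=13: queue=[E,F,B,A] q_used=2 → run E
t=14: queue=[F,B,A,E] q_used=0 → run F
t=15: queue=[F,B,A,E] q_used=1 → run F
t=16: queue=[B,A,E] q_used=0 → run B
t=17: queue=[B,A,E] q_used=1 → run B
t=18: queue=[B,A,E] q_used=2 → run B
t=19: queue=[A,E] q_used=0 → run A
t=20: queue=[A,E] q_used=1 → run A
t=21: queue=[E] q_used=0 → run E
t=22: queue=[E] q_used=1 → run E
t=23: queue=[E] q_used=2 → run E
t=24: queue=[E] q_used=0 → run E
t=25: queue=[E] q_used=1 → run E
t=26: (idle)
t=27: (idle)
t=28: (idle)
t=29: (idle)
t=30: (idle)

running at tick 25 = E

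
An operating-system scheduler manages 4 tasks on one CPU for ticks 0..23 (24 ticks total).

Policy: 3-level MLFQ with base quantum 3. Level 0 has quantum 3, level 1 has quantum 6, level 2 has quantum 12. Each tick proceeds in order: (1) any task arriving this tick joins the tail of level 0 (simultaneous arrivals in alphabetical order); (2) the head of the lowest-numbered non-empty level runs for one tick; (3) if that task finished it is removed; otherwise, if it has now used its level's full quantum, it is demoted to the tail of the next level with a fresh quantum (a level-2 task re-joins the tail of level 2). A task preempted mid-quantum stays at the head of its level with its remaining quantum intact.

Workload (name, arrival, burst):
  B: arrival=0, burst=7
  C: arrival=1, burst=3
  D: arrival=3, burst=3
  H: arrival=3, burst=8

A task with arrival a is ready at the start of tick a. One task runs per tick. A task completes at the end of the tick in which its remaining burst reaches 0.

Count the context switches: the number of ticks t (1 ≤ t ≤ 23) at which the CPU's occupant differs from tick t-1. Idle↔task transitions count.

t=0: L0/L1/L2 = B/-/- → run B
t=1: L0/L1/L2 = BC/-/- → run B
t=2: L0/L1/L2 = BC/-/- → run B
t=3: L0/L1/L2 = CDH/B/- → run C
t=4: L0/L1/L2 = CDH/B/- → run C
t=5: L0/L1/L2 = CDH/B/- → run C
t=6: L0/L1/L2 = DH/B/- → run D
t=7: L0/L1/L2 = DH/B/- → run D
t=8: L0/L1/L2 = DH/B/- → run D
t=9: L0/L1/L2 = H/B/- → run H
t=10: L0/L1/L2 = H/B/- → run H
t=11: L0/L1/L2 = H/B/- → run H
t=12: L0/L1/L2 = -/BH/- → run B
t=13: L0/L1/L2 = -/BH/- → run B
t=14: L0/L1/L2 = -/BH/- → run B
t=15: L0/L1/L2 = -/BH/- → run B
t=16: L0/L1/L2 = -/H/- → run H
t=17: L0/L1/L2 = -/H/- → run H
t=18: L0/L1/L2 = -/H/- → run H
t=19: L0/L1/L2 = -/H/- → run H
t=20: L0/L1/L2 = -/H/- → run H
t=21: (idle)
t=22: (idle)
t=23: (idle)

context switches = 6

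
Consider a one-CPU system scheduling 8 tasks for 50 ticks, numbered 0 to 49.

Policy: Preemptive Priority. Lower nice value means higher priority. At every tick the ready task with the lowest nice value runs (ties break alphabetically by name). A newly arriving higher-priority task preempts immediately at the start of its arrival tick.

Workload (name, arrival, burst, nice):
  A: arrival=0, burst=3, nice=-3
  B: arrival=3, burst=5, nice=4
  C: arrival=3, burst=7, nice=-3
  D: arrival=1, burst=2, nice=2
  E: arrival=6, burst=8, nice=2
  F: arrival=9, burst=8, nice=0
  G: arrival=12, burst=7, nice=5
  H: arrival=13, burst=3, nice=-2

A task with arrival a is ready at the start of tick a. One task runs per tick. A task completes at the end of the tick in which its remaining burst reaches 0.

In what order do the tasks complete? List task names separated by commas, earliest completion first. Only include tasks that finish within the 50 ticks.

completion order = A, C, H, F, D, E, B, G

t=0: ready={A} → run A
t=1: ready={A,D} → run A
t=2: ready={A,D} → run A
t=3: ready={B,C,D} → run C
t=4: ready={B,C,D} → run C
t=5: ready={B,C,D} → run C
t=6: ready={B,C,D,E} → run C
t=7: ready={B,C,D,E} → run C
t=8: ready={B,C,D,E} → run C
t=9: ready={B,C,D,E,F} → run C
t=10: ready={B,D,E,F} → run F
t=11: ready={B,D,E,F} → run F
t=12: ready={B,D,E,F,G} → run F
t=13: ready={B,D,E,F,G,H} → run H
t=14: ready={B,D,E,F,G,H} → run H
t=15: ready={B,D,E,F,G,H} → run H
t=16: ready={B,D,E,F,G} → run F
t=17: ready={B,D,E,F,G} → run F
t=18: ready={B,D,E,F,G} → run F
t=19: ready={B,D,E,F,G} → run F
t=20: ready={B,D,E,F,G} → run F
t=21: ready={B,D,E,G} → run D
t=22: ready={B,D,E,G} → run D
t=23: ready={B,E,G} → run E
t=24: ready={B,E,G} → run E
t=25: ready={B,E,G} → run E
t=26: ready={B,E,G} → run E
t=27: ready={B,E,G} → run E
t=28: ready={B,E,G} → run E
t=29: ready={B,E,G} → run E
t=30: ready={B,E,G} → run E
t=31: ready={B,G} → run B
t=32: ready={B,G} → run B
t=33: ready={B,G} → run B
t=34: ready={B,G} → run B
t=35: ready={B,G} → run B
t=36: ready={G} → run G
t=37: ready={G} → run G
t=38: ready={G} → run G
t=39: ready={G} → run G
t=40: ready={G} → run G
t=41: ready={G} → run G
t=42: ready={G} → run G
t=43: (idle)
t=44: (idle)
t=45: (idle)
t=46: (idle)
t=47: (idle)
t=48: (idle)
t=49: (idle)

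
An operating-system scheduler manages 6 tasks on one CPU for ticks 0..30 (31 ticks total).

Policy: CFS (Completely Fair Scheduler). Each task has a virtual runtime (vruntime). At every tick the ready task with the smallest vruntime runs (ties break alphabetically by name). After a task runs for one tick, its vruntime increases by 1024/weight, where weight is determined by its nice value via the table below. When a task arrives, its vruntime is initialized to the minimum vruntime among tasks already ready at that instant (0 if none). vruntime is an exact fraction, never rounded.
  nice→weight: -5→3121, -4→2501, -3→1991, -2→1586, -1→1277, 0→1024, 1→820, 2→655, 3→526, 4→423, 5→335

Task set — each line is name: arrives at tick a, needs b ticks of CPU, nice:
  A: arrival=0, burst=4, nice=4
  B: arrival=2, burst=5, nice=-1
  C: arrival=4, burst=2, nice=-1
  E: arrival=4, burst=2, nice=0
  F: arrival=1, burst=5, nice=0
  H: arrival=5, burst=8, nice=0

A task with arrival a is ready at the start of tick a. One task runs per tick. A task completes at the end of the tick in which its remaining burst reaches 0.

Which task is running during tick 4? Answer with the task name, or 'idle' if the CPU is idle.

t=0: vr[A=0] → run A
t=1: vr[A=1024/423 F=1024/423] → run A
t=2: vr[A=2048/423 B=1024/423 F=1024/423] → run B
t=3: vr[A=2048/423 B=1740800/540171 F=1024/423] → run F
t=4: vr[A=2048/423 B=1740800/540171 C=1740800/540171 E=1740800/540171 F=1447/423] → run B
t=5: vr[A=2048/423 B=2173952/540171 C=1740800/540171 E=1740800/540171 F=1447/423 H=1740800/540171] → run C
t=6: vr[A=2048/423 B=2173952/540171 C=2173952/540171 E=1740800/540171 F=1447/423 H=1740800/540171] → run E
t=7: vr[A=2048/423 B=2173952/540171 C=2173952/540171 E=2280971/540171 F=1447/423 H=1740800/540171] → run H
t=8: vr[A=2048/423 B=2173952/540171 C=2173952/540171 E=2280971/540171 F=1447/423 H=2280971/540171] → run F
t=9: vr[A=2048/423 B=2173952/540171 C=2173952/540171 E=2280971/540171 F=1870/423 H=2280971/540171] → run B
t=10: vr[A=2048/423 B=2607104/540171 C=2173952/540171 E=2280971/540171 F=1870/423 H=2280971/540171] → run C
t=11: vr[A=2048/423 B=2607104/540171 E=2280971/540171 F=1870/423 H=2280971/540171] → run E
t=12: vr[A=2048/423 B=2607104/540171 F=1870/423 H=2280971/540171] → run H
t=13: vr[A=2048/423 B=2607104/540171 F=1870/423 H=2821142/540171] → run F
t=14: vr[A=2048/423 B=2607104/540171 F=2293/423 H=2821142/540171] → run B
t=15: vr[A=2048/423 B=3040256/540171 F=2293/423 H=2821142/540171] → run A
t=16: vr[A=1024/141 B=3040256/540171 F=2293/423 H=2821142/540171] → run H
t=17: vr[A=1024/141 B=3040256/540171 F=2293/423 H=3361313/540171] → run F
t=18: vr[A=1024/141 B=3040256/540171 F=2716/423 H=3361313/540171] → run B
t=19: vr[A=1024/141 F=2716/423 H=3361313/540171] → run H
t=20: vr[A=1024/141 F=2716/423 H=3901484/540171] → run F
t=21: vr[A=1024/141 H=3901484/540171] → run H
t=22: vr[A=1024/141 H=4441655/540171] → run A
t=23: vr[H=4441655/540171] → run H
t=24: vr[H=4981826/540171] → run H
t=25: vr[H=5521997/540171] → run H
t=26: (idle)
t=27: (idle)
t=28: (idle)
t=29: (idle)
t=30: (idle)

running at tick 4 = B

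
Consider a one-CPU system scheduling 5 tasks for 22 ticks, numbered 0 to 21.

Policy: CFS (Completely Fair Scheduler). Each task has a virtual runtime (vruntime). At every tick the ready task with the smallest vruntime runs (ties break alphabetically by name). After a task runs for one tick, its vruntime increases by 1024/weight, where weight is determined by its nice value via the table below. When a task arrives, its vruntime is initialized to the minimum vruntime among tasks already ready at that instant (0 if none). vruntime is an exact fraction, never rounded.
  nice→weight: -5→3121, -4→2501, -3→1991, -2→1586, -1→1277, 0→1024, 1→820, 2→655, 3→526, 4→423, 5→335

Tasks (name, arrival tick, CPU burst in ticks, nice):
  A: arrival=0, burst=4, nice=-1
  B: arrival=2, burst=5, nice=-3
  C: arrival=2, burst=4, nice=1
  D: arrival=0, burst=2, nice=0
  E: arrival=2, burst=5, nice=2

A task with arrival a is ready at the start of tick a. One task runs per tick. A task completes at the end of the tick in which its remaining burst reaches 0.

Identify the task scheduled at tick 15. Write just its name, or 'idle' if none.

running at tick 15 = C

t=0: vr[A=0 D=0] → run A
t=1: vr[A=1024/1277 D=0] → run D
t=2: vr[A=1024/1277 B=1024/1277 C=1024/1277 D=1 E=1024/1277] → run A
t=3: vr[A=2048/1277 B=1024/1277 C=1024/1277 D=1 E=1024/1277] → run B
t=4: vr[A=2048/1277 B=3346432/2542507 C=1024/1277 D=1 E=1024/1277] → run C
t=5: vr[A=2048/1277 B=3346432/2542507 C=536832/261785 D=1 E=1024/1277] → run E
t=6: vr[A=2048/1277 B=3346432/2542507 C=536832/261785 D=1 E=1978368/836435] → run D
t=7: vr[A=2048/1277 B=3346432/2542507 C=536832/261785 E=1978368/836435] → run B
t=8: vr[A=2048/1277 B=4654080/2542507 C=536832/261785 E=1978368/836435] → run A
t=9: vr[A=3072/1277 B=4654080/2542507 C=536832/261785 E=1978368/836435] → run B
t=10: vr[A=3072/1277 B=5961728/2542507 C=536832/261785 E=1978368/836435] → run C
t=11: vr[A=3072/1277 B=5961728/2542507 C=863744/261785 E=1978368/836435] → run B
t=12: vr[A=3072/1277 B=7269376/2542507 C=863744/261785 E=1978368/836435] → run E
t=13: vr[A=3072/1277 B=7269376/2542507 C=863744/261785 E=3286016/836435] → run A
t=14: vr[B=7269376/2542507 C=863744/261785 E=3286016/836435] → run B
t=15: vr[C=863744/261785 E=3286016/836435] → run C
t=16: vr[C=1190656/261785 E=3286016/836435] → run E
t=17: vr[C=1190656/261785 E=4593664/836435] → run C
t=18: vr[E=4593664/836435] → run E
t=19: vr[E=5901312/836435] → run E
t=20: (idle)
t=21: (idle)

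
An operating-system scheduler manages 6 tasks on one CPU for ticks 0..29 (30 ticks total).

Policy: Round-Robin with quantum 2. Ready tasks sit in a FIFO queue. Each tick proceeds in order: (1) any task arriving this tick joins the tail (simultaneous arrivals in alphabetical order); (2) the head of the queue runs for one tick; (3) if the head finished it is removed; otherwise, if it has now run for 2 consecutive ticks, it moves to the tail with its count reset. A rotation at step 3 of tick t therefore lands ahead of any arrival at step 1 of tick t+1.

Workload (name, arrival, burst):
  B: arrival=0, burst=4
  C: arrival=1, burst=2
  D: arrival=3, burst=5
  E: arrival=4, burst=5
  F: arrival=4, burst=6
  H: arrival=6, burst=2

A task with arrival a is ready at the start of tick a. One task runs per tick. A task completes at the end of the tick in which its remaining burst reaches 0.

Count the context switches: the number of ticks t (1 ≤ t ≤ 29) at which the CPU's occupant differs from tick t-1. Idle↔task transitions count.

context switches = 13

t=0: queue=[B] q_used=0 → run B
t=1: queue=[B,C] q_used=1 → run B
t=2: queue=[C,B] q_used=0 → run C
t=3: queue=[C,B,D] q_used=1 → run C
t=4: queue=[B,D,E,F] q_used=0 → run B
t=5: queue=[B,D,E,F] q_used=1 → run B
t=6: queue=[D,E,F,H] q_used=0 → run D
t=7: queue=[D,E,F,H] q_used=1 → run D
t=8: queue=[E,F,H,D] q_used=0 → run E
t=9: queue=[E,F,H,D] q_used=1 → run E
t=10: queue=[F,H,D,E] q_used=0 → run F
t=11: queue=[F,H,D,E] q_used=1 → run F
t=12: queue=[H,D,E,F] q_used=0 → run H
t=13: queue=[H,D,E,F] q_used=1 → run H
t=14: queue=[D,E,F] q_used=0 → run D
t=15: queue=[D,E,F] q_used=1 → run D
t=16: queue=[E,F,D] q_used=0 → run E
t=17: queue=[E,F,D] q_used=1 → run E
t=18: queue=[F,D,E] q_used=0 → run F
t=19: queue=[F,D,E] q_used=1 → run F
t=20: queue=[D,E,F] q_used=0 → run D
t=21: queue=[E,F] q_used=0 → run E
t=22: queue=[F] q_used=0 → run F
t=23: queue=[F] q_used=1 → run F
t=24: (idle)
t=25: (idle)
t=26: (idle)
t=27: (idle)
t=28: (idle)
t=29: (idle)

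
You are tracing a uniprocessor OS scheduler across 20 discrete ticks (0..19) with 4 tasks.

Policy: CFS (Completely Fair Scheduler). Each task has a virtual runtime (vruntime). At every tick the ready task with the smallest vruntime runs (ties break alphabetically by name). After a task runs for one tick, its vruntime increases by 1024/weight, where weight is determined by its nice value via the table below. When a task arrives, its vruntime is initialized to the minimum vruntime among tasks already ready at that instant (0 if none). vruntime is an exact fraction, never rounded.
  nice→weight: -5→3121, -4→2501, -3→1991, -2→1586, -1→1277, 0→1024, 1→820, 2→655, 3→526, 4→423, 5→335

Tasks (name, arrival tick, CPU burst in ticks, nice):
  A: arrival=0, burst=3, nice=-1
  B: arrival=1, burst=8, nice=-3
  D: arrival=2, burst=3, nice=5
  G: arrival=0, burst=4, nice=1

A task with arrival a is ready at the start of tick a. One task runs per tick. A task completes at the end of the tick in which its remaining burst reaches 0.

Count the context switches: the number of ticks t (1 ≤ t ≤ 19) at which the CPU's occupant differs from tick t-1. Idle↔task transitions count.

context switches = 17

t=0: vr[A=0 G=0] → run A
t=1: vr[A=1024/1277 B=0 G=0] → run B
t=2: vr[A=1024/1277 B=1024/1991 D=0 G=0] → run D
t=3: vr[A=1024/1277 B=1024/1991 D=1024/335 G=0] → run G
t=4: vr[A=1024/1277 B=1024/1991 D=1024/335 G=256/205] → run B
t=5: vr[A=1024/1277 B=2048/1991 D=1024/335 G=256/205] → run A
t=6: vr[A=2048/1277 B=2048/1991 D=1024/335 G=256/205] → run B
t=7: vr[A=2048/1277 B=3072/1991 D=1024/335 G=256/205] → run G
t=8: vr[A=2048/1277 B=3072/1991 D=1024/335 G=512/205] → run B
t=9: vr[A=2048/1277 B=4096/1991 D=1024/335 G=512/205] → run A
t=10: vr[B=4096/1991 D=1024/335 G=512/205] → run B
t=11: vr[B=5120/1991 D=1024/335 G=512/205] → run G
t=12: vr[B=5120/1991 D=1024/335 G=768/205] → run B
t=13: vr[B=6144/1991 D=1024/335 G=768/205] → run D
t=14: vr[B=6144/1991 D=2048/335 G=768/205] → run B
t=15: vr[B=7168/1991 D=2048/335 G=768/205] → run B
t=16: vr[D=2048/335 G=768/205] → run G
t=17: vr[D=2048/335] → run D
t=18: (idle)
t=19: (idle)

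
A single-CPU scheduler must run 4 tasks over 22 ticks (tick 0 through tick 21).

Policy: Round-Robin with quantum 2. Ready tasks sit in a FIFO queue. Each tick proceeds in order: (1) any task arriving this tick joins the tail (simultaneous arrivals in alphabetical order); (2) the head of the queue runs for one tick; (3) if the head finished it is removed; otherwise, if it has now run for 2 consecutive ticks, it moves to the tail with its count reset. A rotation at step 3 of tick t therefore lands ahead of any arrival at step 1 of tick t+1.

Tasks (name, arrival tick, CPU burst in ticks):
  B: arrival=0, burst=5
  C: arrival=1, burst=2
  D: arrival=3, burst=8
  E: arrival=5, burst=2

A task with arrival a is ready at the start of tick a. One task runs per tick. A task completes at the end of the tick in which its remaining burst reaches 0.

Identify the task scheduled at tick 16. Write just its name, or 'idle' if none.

running at tick 16 = D

t=0: queue=[B] q_used=0 → run B
t=1: queue=[B,C] q_used=1 → run B
t=2: queue=[C,B] q_used=0 → run C
t=3: queue=[C,B,D] q_used=1 → run C
t=4: queue=[B,D] q_used=0 → run B
t=5: queue=[B,D,E] q_used=1 → run B
t=6: queue=[D,E,B] q_used=0 → run D
t=7: queue=[D,E,B] q_used=1 → run D
t=8: queue=[E,B,D] q_used=0 → run E
t=9: queue=[E,B,D] q_used=1 → run E
t=10: queue=[B,D] q_used=0 → run B
t=11: queue=[D] q_used=0 → run D
t=12: queue=[D] q_used=1 → run D
t=13: queue=[D] q_used=0 → run D
t=14: queue=[D] q_used=1 → run D
t=15: queue=[D] q_used=0 → run D
t=16: queue=[D] q_used=1 → run D
t=17: (idle)
t=18: (idle)
t=19: (idle)
t=20: (idle)
t=21: (idle)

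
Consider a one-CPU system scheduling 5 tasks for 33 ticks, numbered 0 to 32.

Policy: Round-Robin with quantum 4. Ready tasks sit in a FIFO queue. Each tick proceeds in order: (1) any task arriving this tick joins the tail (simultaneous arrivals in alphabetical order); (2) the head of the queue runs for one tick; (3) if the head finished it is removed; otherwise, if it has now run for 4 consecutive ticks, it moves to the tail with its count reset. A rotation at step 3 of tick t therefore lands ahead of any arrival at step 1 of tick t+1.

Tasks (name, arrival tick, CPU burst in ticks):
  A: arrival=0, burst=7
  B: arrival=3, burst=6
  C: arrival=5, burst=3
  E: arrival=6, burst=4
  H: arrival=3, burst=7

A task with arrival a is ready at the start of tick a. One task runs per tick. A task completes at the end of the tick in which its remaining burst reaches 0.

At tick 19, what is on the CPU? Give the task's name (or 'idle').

running at tick 19 = E

t=0: queue=[A] q_used=0 → run A
t=1: queue=[A] q_used=1 → run A
t=2: queue=[A] q_used=2 → run A
t=3: queue=[A,B,H] q_used=3 → run A
t=4: queue=[B,H,A] q_used=0 → run B
t=5: queue=[B,H,A,C] q_used=1 → run B
t=6: queue=[B,H,A,C,E] q_used=2 → run B
t=7: queue=[B,H,A,C,E] q_used=3 → run B
t=8: queue=[H,A,C,E,B] q_used=0 → run H
t=9: queue=[H,A,C,E,B] q_used=1 → run H
t=10: queue=[H,A,C,E,B] q_used=2 → run H
t=11: queue=[H,A,C,E,B] q_used=3 → run H
t=12: queue=[A,C,E,B,H] q_used=0 → run A
t=13: queue=[A,C,E,B,H] q_used=1 → run A
t=14: queue=[A,C,E,B,H] q_used=2 → run A
t=15: queue=[C,E,B,H] q_used=0 → run C
t=16: queue=[C,E,B,H] q_used=1 → run C
t=17: queue=[C,E,B,H] q_used=2 → run C
t=18: queue=[E,B,H] q_used=0 → run E
t=19: queue=[E,B,H] q_used=1 → run E
t=20: queue=[E,B,H] q_used=2 → run E
t=21: queue=[E,B,H] q_used=3 → run E
t=22: queue=[B,H] q_used=0 → run B
t=23: queue=[B,H] q_used=1 → run B
t=24: queue=[H] q_used=0 → run H
t=25: queue=[H] q_used=1 → run H
t=26: queue=[H] q_used=2 → run H
t=27: (idle)
t=28: (idle)
t=29: (idle)
t=30: (idle)
t=31: (idle)
t=32: (idle)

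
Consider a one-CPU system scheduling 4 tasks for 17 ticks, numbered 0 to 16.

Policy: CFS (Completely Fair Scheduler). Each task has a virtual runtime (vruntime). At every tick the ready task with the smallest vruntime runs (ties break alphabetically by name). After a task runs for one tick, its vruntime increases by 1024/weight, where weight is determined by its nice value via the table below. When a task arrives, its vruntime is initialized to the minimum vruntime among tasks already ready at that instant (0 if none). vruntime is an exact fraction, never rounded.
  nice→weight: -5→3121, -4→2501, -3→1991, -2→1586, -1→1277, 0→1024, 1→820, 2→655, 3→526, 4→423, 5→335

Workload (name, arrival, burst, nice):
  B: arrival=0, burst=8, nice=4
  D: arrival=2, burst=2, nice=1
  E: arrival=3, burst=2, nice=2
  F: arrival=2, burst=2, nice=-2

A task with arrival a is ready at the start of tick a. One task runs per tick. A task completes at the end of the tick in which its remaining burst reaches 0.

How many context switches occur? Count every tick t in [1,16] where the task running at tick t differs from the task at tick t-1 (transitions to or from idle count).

context switches = 7

t=0: vr[B=0] → run B
t=1: vr[B=1024/423] → run B
t=2: vr[B=2048/423 D=2048/423 F=2048/423] → run B
t=3: vr[B=1024/141 D=2048/423 E=2048/423 F=2048/423] → run D
t=4: vr[B=1024/141 D=528128/86715 E=2048/423 F=2048/423] → run E
t=5: vr[B=1024/141 D=528128/86715 E=1774592/277065 F=2048/423] → run F
t=6: vr[B=1024/141 D=528128/86715 E=1774592/277065 F=1840640/335439] → run F
t=7: vr[B=1024/141 D=528128/86715 E=1774592/277065] → run D
t=8: vr[B=1024/141 E=1774592/277065] → run E
t=9: vr[B=1024/141] → run B
t=10: vr[B=4096/423] → run B
t=11: vr[B=5120/423] → run B
t=12: vr[B=2048/141] → run B
t=13: vr[B=7168/423] → run B
t=14: (idle)
t=15: (idle)
t=16: (idle)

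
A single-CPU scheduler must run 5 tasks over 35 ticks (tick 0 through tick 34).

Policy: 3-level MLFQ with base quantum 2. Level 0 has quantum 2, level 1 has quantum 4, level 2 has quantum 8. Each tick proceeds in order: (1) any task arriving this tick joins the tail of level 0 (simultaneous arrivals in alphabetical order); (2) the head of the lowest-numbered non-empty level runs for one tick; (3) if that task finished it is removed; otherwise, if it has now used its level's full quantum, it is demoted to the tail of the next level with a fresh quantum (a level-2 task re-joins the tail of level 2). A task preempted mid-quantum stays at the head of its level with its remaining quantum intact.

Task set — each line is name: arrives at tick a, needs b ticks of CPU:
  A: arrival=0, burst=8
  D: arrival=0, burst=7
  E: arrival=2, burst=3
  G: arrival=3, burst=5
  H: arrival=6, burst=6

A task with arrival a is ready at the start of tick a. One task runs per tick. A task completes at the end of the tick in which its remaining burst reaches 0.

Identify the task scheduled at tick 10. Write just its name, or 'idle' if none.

running at tick 10 = A

t=0: L0/L1/L2 = AD/-/- → run A
t=1: L0/L1/L2 = AD/-/- → run A
t=2: L0/L1/L2 = DE/A/- → run D
t=3: L0/L1/L2 = DEG/A/- → run D
t=4: L0/L1/L2 = EG/AD/- → run E
t=5: L0/L1/L2 = EG/AD/- → run E
t=6: L0/L1/L2 = GH/ADE/- → run G
t=7: L0/L1/L2 = GH/ADE/- → run G
t=8: L0/L1/L2 = H/ADEG/- → run H
t=9: L0/L1/L2 = H/ADEG/- → run H
t=10: L0/L1/L2 = -/ADEGH/- → run A
t=11: L0/L1/L2 = -/ADEGH/- → run A
t=12: L0/L1/L2 = -/ADEGH/- → run A
t=13: L0/L1/L2 = -/ADEGH/- → run A
t=14: L0/L1/L2 = -/DEGH/A → run D
t=15: L0/L1/L2 = -/DEGH/A → run D
t=16: L0/L1/L2 = -/DEGH/A → run D
t=17: L0/L1/L2 = -/DEGH/A → run D
t=18: L0/L1/L2 = -/EGH/AD → run E
t=19: L0/L1/L2 = -/GH/AD → run G
t=20: L0/L1/L2 = -/GH/AD → run G
t=21: L0/L1/L2 = -/GH/AD → run G
t=22: L0/L1/L2 = -/H/AD → run H
t=23: L0/L1/L2 = -/H/AD → run H
t=24: L0/L1/L2 = -/H/AD → run H
t=25: L0/L1/L2 = -/H/AD → run H
t=26: L0/L1/L2 = -/-/AD → run A
t=27: L0/L1/L2 = -/-/AD → run A
t=28: L0/L1/L2 = -/-/D → run D
t=29: (idle)
t=30: (idle)
t=31: (idle)
t=32: (idle)
t=33: (idle)
t=34: (idle)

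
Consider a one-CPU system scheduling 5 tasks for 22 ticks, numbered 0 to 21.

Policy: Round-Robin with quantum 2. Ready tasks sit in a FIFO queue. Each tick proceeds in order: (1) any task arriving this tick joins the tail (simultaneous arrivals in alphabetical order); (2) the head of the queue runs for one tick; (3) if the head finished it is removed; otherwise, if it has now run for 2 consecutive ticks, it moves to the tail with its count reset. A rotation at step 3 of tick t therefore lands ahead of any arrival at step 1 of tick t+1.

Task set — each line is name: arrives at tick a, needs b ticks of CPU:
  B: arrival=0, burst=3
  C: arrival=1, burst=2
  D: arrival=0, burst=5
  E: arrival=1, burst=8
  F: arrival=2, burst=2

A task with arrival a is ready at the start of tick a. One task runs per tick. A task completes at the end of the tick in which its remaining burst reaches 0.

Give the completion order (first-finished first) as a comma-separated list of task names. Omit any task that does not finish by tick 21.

completion order = C, B, F, D, E

t=0: queue=[B,D] q_used=0 → run B
t=1: queue=[B,D,C,E] q_used=1 → run B
t=2: queue=[D,C,E,B,F] q_used=0 → run D
t=3: queue=[D,C,E,B,F] q_used=1 → run D
t=4: queue=[C,E,B,F,D] q_used=0 → run C
t=5: queue=[C,E,B,F,D] q_used=1 → run C
t=6: queue=[E,B,F,D] q_used=0 → run E
t=7: queue=[E,B,F,D] q_used=1 → run E
t=8: queue=[B,F,D,E] q_used=0 → run B
t=9: queue=[F,D,E] q_used=0 → run F
t=10: queue=[F,D,E] q_used=1 → run F
t=11: queue=[D,E] q_used=0 → run D
t=12: queue=[D,E] q_used=1 → run D
t=13: queue=[E,D] q_used=0 → run E
t=14: queue=[E,D] q_used=1 → run E
t=15: queue=[D,E] q_used=0 → run D
t=16: queue=[E] q_used=0 → run E
t=17: queue=[E] q_used=1 → run E
t=18: queue=[E] q_used=0 → run E
t=19: queue=[E] q_used=1 → run E
t=20: (idle)
t=21: (idle)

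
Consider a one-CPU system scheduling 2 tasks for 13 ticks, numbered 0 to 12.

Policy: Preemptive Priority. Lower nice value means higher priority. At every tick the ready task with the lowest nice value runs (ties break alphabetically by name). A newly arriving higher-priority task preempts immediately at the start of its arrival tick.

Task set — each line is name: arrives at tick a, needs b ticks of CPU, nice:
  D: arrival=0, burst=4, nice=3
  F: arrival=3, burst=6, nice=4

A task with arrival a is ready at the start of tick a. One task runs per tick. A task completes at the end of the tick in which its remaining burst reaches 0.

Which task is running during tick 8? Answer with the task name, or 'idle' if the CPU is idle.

running at tick 8 = F

t=0: ready={D} → run D
t=1: ready={D} → run D
t=2: ready={D} → run D
t=3: ready={D,F} → run D
t=4: ready={F} → run F
t=5: ready={F} → run F
t=6: ready={F} → run F
t=7: ready={F} → run F
t=8: ready={F} → run F
t=9: ready={F} → run F
t=10: (idle)
t=11: (idle)
t=12: (idle)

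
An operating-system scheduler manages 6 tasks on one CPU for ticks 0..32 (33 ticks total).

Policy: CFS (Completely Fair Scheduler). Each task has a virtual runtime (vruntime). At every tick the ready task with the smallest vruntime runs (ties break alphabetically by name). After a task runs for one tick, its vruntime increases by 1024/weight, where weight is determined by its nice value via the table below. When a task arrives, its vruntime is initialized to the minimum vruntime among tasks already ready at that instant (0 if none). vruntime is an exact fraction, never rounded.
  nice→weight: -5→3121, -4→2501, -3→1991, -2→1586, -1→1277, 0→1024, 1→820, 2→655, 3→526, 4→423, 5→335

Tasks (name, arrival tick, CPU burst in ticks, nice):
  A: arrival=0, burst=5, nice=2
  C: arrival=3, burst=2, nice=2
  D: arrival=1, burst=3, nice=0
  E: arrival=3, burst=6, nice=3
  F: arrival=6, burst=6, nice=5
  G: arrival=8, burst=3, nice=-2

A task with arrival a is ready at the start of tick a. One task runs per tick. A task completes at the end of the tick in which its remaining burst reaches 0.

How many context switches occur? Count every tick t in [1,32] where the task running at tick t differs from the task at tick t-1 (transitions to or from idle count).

t=0: vr[A=0] → run A
t=1: vr[A=1024/655 D=1024/655] → run A
t=2: vr[A=2048/655 D=1024/655] → run D
t=3: vr[A=2048/655 C=1679/655 D=1679/655 E=1679/655] → run C
t=4: vr[A=2048/655 C=2703/655 D=1679/655 E=1679/655] → run D
t=5: vr[A=2048/655 C=2703/655 D=2334/655 E=1679/655] → run E
t=6: vr[A=2048/655 C=2703/655 D=2334/655 E=776937/172265 F=2048/655] → run A
t=7: vr[A=3072/655 C=2703/655 D=2334/655 E=776937/172265 F=2048/655] → run F
t=8: vr[A=3072/655 C=2703/655 D=2334/655 E=776937/172265 F=54272/8777 G=2334/655] → run D
t=9: vr[A=3072/655 C=2703/655 E=776937/172265 F=54272/8777 G=2334/655] → run G
t=10: vr[A=3072/655 C=2703/655 E=776937/172265 F=54272/8777 G=2186222/519415] → run C
t=11: vr[A=3072/655 E=776937/172265 F=54272/8777 G=2186222/519415] → run G
t=12: vr[A=3072/655 E=776937/172265 F=54272/8777 G=2521582/519415] → run E
t=13: vr[A=3072/655 E=1112297/172265 F=54272/8777 G=2521582/519415] → run A
t=14: vr[A=4096/655 E=1112297/172265 F=54272/8777 G=2521582/519415] → run G
t=15: vr[A=4096/655 E=1112297/172265 F=54272/8777] → run F
t=16: vr[A=4096/655 E=1112297/172265 F=405504/43885] → run A
t=17: vr[E=1112297/172265 F=405504/43885] → run E
t=18: vr[E=1447657/172265 F=405504/43885] → run E
t=19: vr[E=1783017/172265 F=405504/43885] → run F
t=20: vr[E=1783017/172265 F=539648/43885] → run E
t=21: vr[E=2118377/172265 F=539648/43885] → run F
t=22: vr[E=2118377/172265 F=673792/43885] → run E
t=23: vr[F=673792/43885] → run F
t=24: vr[F=807936/43885] → run F
t=25: (idle)
t=26: (idle)
t=27: (idle)
t=28: (idle)
t=29: (idle)
t=30: (idle)
t=31: (idle)
t=32: (idle)

context switches = 22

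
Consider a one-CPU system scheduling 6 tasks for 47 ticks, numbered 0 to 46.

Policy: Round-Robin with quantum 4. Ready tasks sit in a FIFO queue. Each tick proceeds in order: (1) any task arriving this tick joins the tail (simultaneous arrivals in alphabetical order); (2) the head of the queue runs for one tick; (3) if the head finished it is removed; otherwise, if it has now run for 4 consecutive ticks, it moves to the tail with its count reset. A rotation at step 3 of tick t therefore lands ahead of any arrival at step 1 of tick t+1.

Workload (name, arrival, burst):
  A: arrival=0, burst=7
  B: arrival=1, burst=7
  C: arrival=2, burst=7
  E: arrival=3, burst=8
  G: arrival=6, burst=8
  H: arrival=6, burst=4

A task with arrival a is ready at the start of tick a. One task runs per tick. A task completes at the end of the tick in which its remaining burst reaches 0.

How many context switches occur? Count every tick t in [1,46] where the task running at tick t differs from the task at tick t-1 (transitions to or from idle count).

context switches = 11

t=0: queue=[A] q_used=0 → run A
t=1: queue=[A,B] q_used=1 → run A
t=2: queue=[A,B,C] q_used=2 → run A
t=3: queue=[A,B,C,E] q_used=3 → run A
t=4: queue=[B,C,E,A] q_used=0 → run B
t=5: queue=[B,C,E,A] q_used=1 → run B
t=6: queue=[B,C,E,A,G,H] q_used=2 → run B
t=7: queue=[B,C,E,A,G,H] q_used=3 → run B
t=8: queue=[C,E,A,G,H,B] q_used=0 → run C
t=9: queue=[C,E,A,G,H,B] q_used=1 → run C
t=10: queue=[C,E,A,G,H,B] q_used=2 → run C
t=11: queue=[C,E,A,G,H,B] q_used=3 → run C
t=12: queue=[E,A,G,H,B,C] q_used=0 → run E
t=13: queue=[E,A,G,H,B,C] q_used=1 → run E
t=14: queue=[E,A,G,H,B,C] q_used=2 → run E
t=15: queue=[E,A,G,H,B,C] q_used=3 → run E
t=16: queue=[A,G,H,B,C,E] q_used=0 → run A
t=17: queue=[A,G,H,B,C,E] q_used=1 → run A
t=18: queue=[A,G,H,B,C,E] q_used=2 → run A
t=19: queue=[G,H,B,C,E] q_used=0 → run G
t=20: queue=[G,H,B,C,E] q_used=1 → run G
t=21: queue=[G,H,B,C,E] q_used=2 → run G
t=22: queue=[G,H,B,C,E] q_used=3 → run G
t=23: queue=[H,B,C,E,G] q_used=0 → run H
t=24: queue=[H,B,C,E,G] q_used=1 → run H
t=25: queue=[H,B,C,E,G] q_used=2 → run H
t=26: queue=[H,B,C,E,G] q_used=3 → run H
t=27: queue=[B,C,E,G] q_used=0 → run B
t=28: queue=[B,C,E,G] q_used=1 → run B
t=29: queue=[B,C,E,G] q_used=2 → run B
t=30: queue=[C,E,G] q_used=0 → run C
t=31: queue=[C,E,G] q_used=1 → run C
t=32: queue=[C,E,G] q_used=2 → run C
t=33: queue=[E,G] q_used=0 → run E
t=34: queue=[E,G] q_used=1 → run E
t=35: queue=[E,G] q_used=2 → run E
t=36: queue=[E,G] q_used=3 → run E
t=37: queue=[G] q_used=0 → run G
t=38: queue=[G] q_used=1 → run G
t=39: queue=[G] q_used=2 → run G
t=40: queue=[G] q_used=3 → run G
t=41: (idle)
t=42: (idle)
t=43: (idle)
t=44: (idle)
t=45: (idle)
t=46: (idle)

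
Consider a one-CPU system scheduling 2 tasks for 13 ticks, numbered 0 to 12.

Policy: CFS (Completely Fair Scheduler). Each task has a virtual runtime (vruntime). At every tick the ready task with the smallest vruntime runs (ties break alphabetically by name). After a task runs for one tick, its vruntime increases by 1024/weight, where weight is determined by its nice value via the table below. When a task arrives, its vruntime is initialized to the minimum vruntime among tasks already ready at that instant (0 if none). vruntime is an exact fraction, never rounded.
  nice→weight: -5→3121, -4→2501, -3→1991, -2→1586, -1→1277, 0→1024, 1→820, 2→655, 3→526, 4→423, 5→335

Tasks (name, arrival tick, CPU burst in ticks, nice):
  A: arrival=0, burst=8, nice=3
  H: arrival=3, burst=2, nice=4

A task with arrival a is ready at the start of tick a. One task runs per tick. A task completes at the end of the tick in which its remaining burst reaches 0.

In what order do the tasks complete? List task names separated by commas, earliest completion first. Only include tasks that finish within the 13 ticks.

completion order = H, A

t=0: vr[A=0] → run A
t=1: vr[A=512/263] → run A
t=2: vr[A=1024/263] → run A
t=3: vr[A=1536/263 H=1536/263] → run A
t=4: vr[A=2048/263 H=1536/263] → run H
t=5: vr[A=2048/263 H=919040/111249] → run A
t=6: vr[A=2560/263 H=919040/111249] → run H
t=7: vr[A=2560/263] → run A
t=8: vr[A=3072/263] → run A
t=9: vr[A=3584/263] → run A
t=10: (idle)
t=11: (idle)
t=12: (idle)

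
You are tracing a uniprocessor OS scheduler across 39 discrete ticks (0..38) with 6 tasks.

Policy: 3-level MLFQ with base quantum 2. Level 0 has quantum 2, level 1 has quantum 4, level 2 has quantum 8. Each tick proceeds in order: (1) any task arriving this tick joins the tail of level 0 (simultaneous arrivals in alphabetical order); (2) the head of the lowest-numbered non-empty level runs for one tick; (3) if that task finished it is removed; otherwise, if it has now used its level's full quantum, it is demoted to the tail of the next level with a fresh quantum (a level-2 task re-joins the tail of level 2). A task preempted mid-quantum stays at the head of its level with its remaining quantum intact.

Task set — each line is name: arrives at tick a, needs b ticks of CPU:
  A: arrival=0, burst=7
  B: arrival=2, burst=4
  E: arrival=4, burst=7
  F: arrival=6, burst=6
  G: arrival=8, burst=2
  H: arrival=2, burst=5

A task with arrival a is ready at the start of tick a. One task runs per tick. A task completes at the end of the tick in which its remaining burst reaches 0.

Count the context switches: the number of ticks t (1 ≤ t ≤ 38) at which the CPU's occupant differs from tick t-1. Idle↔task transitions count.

context switches = 13

t=0: L0/L1/L2 = A/-/- → run A
t=1: L0/L1/L2 = A/-/- → run A
t=2: L0/L1/L2 = BH/A/- → run B
t=3: L0/L1/L2 = BH/A/- → run B
t=4: L0/L1/L2 = HE/AB/- → run H
t=5: L0/L1/L2 = HE/AB/- → run H
t=6: L0/L1/L2 = EF/ABH/- → run E
t=7: L0/L1/L2 = EF/ABH/- → run E
t=8: L0/L1/L2 = FG/ABHE/- → run F
t=9: L0/L1/L2 = FG/ABHE/- → run F
t=10: L0/L1/L2 = G/ABHEF/- → run G
t=11: L0/L1/L2 = G/ABHEF/- → run G
t=12: L0/L1/L2 = -/ABHEF/- → run A
t=13: L0/L1/L2 = -/ABHEF/- → run A
t=14: L0/L1/L2 = -/ABHEF/- → run A
t=15: L0/L1/L2 = -/ABHEF/- → run A
t=16: L0/L1/L2 = -/BHEF/A → run B
t=17: L0/L1/L2 = -/BHEF/A → run B
t=18: L0/L1/L2 = -/HEF/A → run H
t=19: L0/L1/L2 = -/HEF/A → run H
t=20: L0/L1/L2 = -/HEF/A → run H
t=21: L0/L1/L2 = -/EF/A → run E
t=22: L0/L1/L2 = -/EF/A → run E
t=23: L0/L1/L2 = -/EF/A → run E
t=24: L0/L1/L2 = -/EF/A → run E
t=25: L0/L1/L2 = -/F/AE → run F
t=26: L0/L1/L2 = -/F/AE → run F
t=27: L0/L1/L2 = -/F/AE → run F
t=28: L0/L1/L2 = -/F/AE → run F
t=29: L0/L1/L2 = -/-/AE → run A
t=30: L0/L1/L2 = -/-/E → run E
t=31: (idle)
t=32: (idle)
t=33: (idle)
t=34: (idle)
t=35: (idle)
t=36: (idle)
t=37: (idle)
t=38: (idle)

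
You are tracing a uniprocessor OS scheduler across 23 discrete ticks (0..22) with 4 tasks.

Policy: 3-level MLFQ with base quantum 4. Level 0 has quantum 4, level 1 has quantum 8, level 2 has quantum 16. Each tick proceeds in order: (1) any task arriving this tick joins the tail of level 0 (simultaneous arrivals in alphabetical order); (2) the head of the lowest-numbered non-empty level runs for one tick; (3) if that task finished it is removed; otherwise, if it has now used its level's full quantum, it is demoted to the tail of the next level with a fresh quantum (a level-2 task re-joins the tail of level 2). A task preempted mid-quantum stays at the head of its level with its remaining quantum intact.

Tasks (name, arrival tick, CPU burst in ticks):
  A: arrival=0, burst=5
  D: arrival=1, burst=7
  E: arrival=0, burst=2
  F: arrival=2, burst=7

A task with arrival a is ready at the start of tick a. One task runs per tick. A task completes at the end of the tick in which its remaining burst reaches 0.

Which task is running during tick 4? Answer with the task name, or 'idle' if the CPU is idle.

running at tick 4 = E

t=0: L0/L1/L2 = AE/-/- → run A
t=1: L0/L1/L2 = AED/-/- → run A
t=2: L0/L1/L2 = AEDF/-/- → run A
t=3: L0/L1/L2 = AEDF/-/- → run A
t=4: L0/L1/L2 = EDF/A/- → run E
t=5: L0/L1/L2 = EDF/A/- → run E
t=6: L0/L1/L2 = DF/A/- → run D
t=7: L0/L1/L2 = DF/A/- → run D
t=8: L0/L1/L2 = DF/A/- → run D
t=9: L0/L1/L2 = DF/A/- → run D
t=10: L0/L1/L2 = F/AD/- → run F
t=11: L0/L1/L2 = F/AD/- → run F
t=12: L0/L1/L2 = F/AD/- → run F
t=13: L0/L1/L2 = F/AD/- → run F
t=14: L0/L1/L2 = -/ADF/- → run A
t=15: L0/L1/L2 = -/DF/- → run D
t=16: L0/L1/L2 = -/DF/- → run D
t=17: L0/L1/L2 = -/DF/- → run D
t=18: L0/L1/L2 = -/F/- → run F
t=19: L0/L1/L2 = -/F/- → run F
t=20: L0/L1/L2 = -/F/- → run F
t=21: (idle)
t=22: (idle)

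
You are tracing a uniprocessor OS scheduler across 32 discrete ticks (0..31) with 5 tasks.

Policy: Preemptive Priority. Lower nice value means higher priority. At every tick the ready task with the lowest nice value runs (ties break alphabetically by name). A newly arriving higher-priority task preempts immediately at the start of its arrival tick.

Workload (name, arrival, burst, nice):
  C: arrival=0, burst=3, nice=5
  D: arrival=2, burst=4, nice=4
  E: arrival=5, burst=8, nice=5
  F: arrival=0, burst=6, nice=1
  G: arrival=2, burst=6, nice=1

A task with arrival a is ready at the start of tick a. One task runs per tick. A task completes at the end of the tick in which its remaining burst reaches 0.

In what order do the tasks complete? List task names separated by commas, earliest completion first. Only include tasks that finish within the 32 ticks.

t=0: ready={C,F} → run F
t=1: ready={C,F} → run F
t=2: ready={C,D,F,G} → run F
t=3: ready={C,D,F,G} → run F
t=4: ready={C,D,F,G} → run F
t=5: ready={C,D,E,F,G} → run F
t=6: ready={C,D,E,G} → run G
t=7: ready={C,D,E,G} → run G
t=8: ready={C,D,E,G} → run G
t=9: ready={C,D,E,G} → run G
t=10: ready={C,D,E,G} → run G
t=11: ready={C,D,E,G} → run G
t=12: ready={C,D,E} → run D
t=13: ready={C,D,E} → run D
t=14: ready={C,D,E} → run D
t=15: ready={C,D,E} → run D
t=16: ready={C,E} → run C
t=17: ready={C,E} → run C
t=18: ready={C,E} → run C
t=19: ready={E} → run E
t=20: ready={E} → run E
t=21: ready={E} → run E
t=22: ready={E} → run E
t=23: ready={E} → run E
t=24: ready={E} → run E
t=25: ready={E} → run E
t=26: ready={E} → run E
t=27: (idle)
t=28: (idle)
t=29: (idle)
t=30: (idle)
t=31: (idle)

completion order = F, G, D, C, E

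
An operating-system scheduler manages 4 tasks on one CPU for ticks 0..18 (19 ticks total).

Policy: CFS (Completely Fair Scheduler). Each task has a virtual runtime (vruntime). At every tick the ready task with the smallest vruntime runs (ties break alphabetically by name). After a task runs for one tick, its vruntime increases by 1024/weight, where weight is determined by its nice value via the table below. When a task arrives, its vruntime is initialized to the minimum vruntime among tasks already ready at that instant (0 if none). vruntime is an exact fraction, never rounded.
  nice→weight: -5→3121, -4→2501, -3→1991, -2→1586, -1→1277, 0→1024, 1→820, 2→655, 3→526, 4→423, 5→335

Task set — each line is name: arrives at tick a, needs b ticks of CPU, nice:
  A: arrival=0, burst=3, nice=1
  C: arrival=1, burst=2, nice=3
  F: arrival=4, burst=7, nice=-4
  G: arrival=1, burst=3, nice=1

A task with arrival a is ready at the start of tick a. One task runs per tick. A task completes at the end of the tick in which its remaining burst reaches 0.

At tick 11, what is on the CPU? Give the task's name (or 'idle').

t=0: vr[A=0] → run A
t=1: vr[A=256/205 C=256/205 G=256/205] → run A
t=2: vr[A=512/205 C=256/205 G=256/205] → run C
t=3: vr[A=512/205 C=172288/53915 G=256/205] → run G
t=4: vr[A=512/205 C=172288/53915 F=512/205 G=512/205] → run A
t=5: vr[C=172288/53915 F=512/205 G=512/205] → run F
t=6: vr[C=172288/53915 F=36352/12505 G=512/205] → run G
t=7: vr[C=172288/53915 F=36352/12505 G=768/205] → run F
t=8: vr[C=172288/53915 F=41472/12505 G=768/205] → run C
t=9: vr[F=41472/12505 G=768/205] → run F
t=10: vr[F=46592/12505 G=768/205] → run F
t=11: vr[F=51712/12505 G=768/205] → run G
t=12: vr[F=51712/12505] → run F
t=13: vr[F=56832/12505] → run F
t=14: vr[F=61952/12505] → run F
t=15: (idle)
t=16: (idle)
t=17: (idle)
t=18: (idle)

running at tick 11 = G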